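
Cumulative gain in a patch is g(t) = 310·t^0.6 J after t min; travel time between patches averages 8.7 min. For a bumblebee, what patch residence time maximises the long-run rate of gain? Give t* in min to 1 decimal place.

13.0 min

By the marginal value theorem, leave when the instantaneous gain rate g'(t) equals the habitat-wide average g(t)/(T + t).
g'(t) = 0.6·310·t^-0.4. Setting 0.6·310·t^-0.4 = 310·t^0.6/(8.7+t) gives 0.6(8.7+t) = t, so 0.40·t = 0.6×8.7.
t* = 0.6×8.7/0.40 = 13.05 min.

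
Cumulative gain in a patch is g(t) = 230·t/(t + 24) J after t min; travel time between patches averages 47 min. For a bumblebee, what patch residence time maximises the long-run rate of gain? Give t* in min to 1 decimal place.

Maximise g(t)/(T+t): set derivative to zero → g'(t)(T+t) = g(t).
g'(t) = 230·24/(t + 24)². Setting 230·24/(t+24)² = 230t/[(t+24)(47+t)] gives 24(47+t) = t(t+24), so t² = 24×47 = 1128.
t* = √1128 = 33.59 min.

33.6 min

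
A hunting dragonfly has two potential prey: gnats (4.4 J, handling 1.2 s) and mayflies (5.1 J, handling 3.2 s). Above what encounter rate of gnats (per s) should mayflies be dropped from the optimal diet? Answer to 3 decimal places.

0.641 per s

The zero-one rule: include mayflies iff E₂/h₂ > λE₁/(1+λh₁). Equality gives the switch point.
λE₁h₂ = E₂ + λE₂h₁ ⇒ λ = E₂/(E₁h₂ − E₂h₁) = 5.1/(14.08 − 6.12) = 0.6407 per s.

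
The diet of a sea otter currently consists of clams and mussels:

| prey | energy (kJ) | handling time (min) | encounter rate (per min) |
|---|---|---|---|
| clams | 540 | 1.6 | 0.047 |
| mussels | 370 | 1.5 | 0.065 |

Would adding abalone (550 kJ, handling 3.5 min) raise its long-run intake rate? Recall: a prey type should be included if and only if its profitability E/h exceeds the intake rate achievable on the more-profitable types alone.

Current rate: (0.047×540 + 0.065×370)/(1 + 0.047×1.6 + 0.065×1.5) = 42.15 kJ/min.
abalone: E/h = 550/3.5 = 157.1 kJ/min.
157.1 > 42.15, so adding abalone raises the average — include it.

Yes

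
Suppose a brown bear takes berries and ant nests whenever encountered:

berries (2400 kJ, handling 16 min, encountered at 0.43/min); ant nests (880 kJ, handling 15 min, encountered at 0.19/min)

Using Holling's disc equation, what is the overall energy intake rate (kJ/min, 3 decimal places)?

R = (0.43×2400 + 0.19×880) / (1 + 0.43×16 + 0.19×15) = 1199/10.73 = 111.8 kJ/min.

111.761 kJ/min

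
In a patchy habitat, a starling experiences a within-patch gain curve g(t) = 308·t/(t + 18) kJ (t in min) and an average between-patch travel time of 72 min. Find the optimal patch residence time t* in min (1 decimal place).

36.0 min

By the marginal value theorem, leave when the instantaneous gain rate g'(t) equals the habitat-wide average g(t)/(T + t).
g'(t) = 308·18/(t + 18)². Setting 308·18/(t+18)² = 308t/[(t+18)(72+t)] gives 18(72+t) = t(t+18), so t² = 18×72 = 1296.
t* = √1296 = 36 min.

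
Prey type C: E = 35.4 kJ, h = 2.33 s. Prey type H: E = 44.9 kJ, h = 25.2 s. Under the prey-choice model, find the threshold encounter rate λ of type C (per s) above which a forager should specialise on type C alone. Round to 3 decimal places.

Drop type H once their profitability E₂/h₂ falls below the rate achievable on type C alone: E₂/h₂ = λE₁/(1 + λh₁).
Solve for λ: λE₁h₂ = E₂(1 + λh₁) → λ(E₁h₂ − E₂h₁) = E₂ → λ = E₂/(E₁h₂ − E₂h₁).
λ = 44.9/(35.4×25.2 − 44.9×2.33) = 44.9/787.5 = 0.05702 per s.

0.057 per s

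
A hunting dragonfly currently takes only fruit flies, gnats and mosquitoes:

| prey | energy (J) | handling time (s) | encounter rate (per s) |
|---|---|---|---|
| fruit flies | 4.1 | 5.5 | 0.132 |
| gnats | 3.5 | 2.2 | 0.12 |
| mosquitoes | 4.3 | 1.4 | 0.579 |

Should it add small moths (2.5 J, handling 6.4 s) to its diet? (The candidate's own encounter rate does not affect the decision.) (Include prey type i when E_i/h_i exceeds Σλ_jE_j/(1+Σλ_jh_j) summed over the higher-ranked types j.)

No

Current rate: (0.132×4.1 + 0.12×3.5 + 0.579×4.3)/(1 + 0.132×5.5 + 0.12×2.2 + 0.579×1.4) = 1.232 J/s.
Profitability of small moths: 2.5/6.4 = 0.3906 J/s.
0.3906 < 1.232, so adding small moths would lower the average — exclude it.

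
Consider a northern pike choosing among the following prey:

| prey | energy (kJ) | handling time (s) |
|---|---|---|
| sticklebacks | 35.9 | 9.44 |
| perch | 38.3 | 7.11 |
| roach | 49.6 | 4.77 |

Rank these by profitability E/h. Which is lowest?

In descending order of E/h:
roach: 49.6/4.77 = 10.4 kJ/s
perch: 38.3/7.11 = 5.39 kJ/s
sticklebacks: 35.9/9.44 = 3.8 kJ/s

sticklebacks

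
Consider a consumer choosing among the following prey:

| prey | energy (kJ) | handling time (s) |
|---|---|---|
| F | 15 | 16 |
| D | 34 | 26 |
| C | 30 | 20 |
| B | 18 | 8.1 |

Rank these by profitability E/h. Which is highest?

B

In descending order of E/h:
B: 18/8.1 = 2.22 kJ/s
C: 30/20 = 1.5 kJ/s
D: 34/26 = 1.31 kJ/s
F: 15/16 = 0.938 kJ/s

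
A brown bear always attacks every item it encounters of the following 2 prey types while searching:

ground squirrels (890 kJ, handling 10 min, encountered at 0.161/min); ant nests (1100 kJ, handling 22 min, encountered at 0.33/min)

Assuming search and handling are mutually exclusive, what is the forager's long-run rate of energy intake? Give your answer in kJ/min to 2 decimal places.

R = Σλ_iE_i / (1 + Σλ_ih_i)
Numerator: 0.161×890 + 0.33×1100 = 506.3
Denominator: 1 + 0.161×10 + 0.33×22 = 9.87
R = 506.3/9.87 = 51.3 kJ/min

51.30 kJ/min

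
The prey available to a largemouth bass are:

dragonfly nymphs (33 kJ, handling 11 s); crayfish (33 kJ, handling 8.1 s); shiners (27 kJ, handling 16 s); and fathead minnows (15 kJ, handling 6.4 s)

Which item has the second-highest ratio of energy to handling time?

In descending order of E/h:
crayfish: 33/8.1 = 4.07 kJ/s
dragonfly nymphs: 33/11 = 3 kJ/s
fathead minnows: 15/6.4 = 2.34 kJ/s
shiners: 27/16 = 1.69 kJ/s

dragonfly nymphs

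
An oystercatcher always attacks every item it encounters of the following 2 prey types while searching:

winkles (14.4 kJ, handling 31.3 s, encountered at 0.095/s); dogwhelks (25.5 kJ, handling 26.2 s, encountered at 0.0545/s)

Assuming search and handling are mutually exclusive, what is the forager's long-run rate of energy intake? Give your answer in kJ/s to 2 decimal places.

0.51 kJ/s

Energy encountered per unit search time: 0.095×14.4 + 0.0545×25.5 = 2.758 kJ/s.
Handling time per unit search time: 0.095×31.3 + 0.0545×26.2 = 4.401.
Rate = 2.758/(1 + 4.401) = 0.5106 kJ/s.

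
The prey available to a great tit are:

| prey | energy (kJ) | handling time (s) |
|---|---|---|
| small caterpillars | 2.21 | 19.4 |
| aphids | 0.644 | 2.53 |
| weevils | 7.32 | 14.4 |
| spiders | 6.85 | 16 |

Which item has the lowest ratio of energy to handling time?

In descending order of E/h:
weevils: 7.32/14.4 = 0.508 kJ/s
spiders: 6.85/16 = 0.428 kJ/s
aphids: 0.644/2.53 = 0.255 kJ/s
small caterpillars: 2.21/19.4 = 0.114 kJ/s

small caterpillars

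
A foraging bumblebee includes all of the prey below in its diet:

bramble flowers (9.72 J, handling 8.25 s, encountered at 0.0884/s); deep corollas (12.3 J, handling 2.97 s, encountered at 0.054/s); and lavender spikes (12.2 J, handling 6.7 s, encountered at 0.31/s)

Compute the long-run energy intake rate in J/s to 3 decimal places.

1.338 J/s

Energy encountered per unit search time: 0.0884×9.72 + 0.054×12.3 + 0.31×12.2 = 5.305 J/s.
Handling time per unit search time: 0.0884×8.25 + 0.054×2.97 + 0.31×6.7 = 2.967.
Rate = 5.305/(1 + 2.967) = 1.338 J/s.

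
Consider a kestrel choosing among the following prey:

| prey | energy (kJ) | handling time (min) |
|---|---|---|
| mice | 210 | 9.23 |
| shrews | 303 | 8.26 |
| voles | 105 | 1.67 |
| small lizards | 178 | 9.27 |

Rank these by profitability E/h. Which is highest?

Profitability E/h (kJ/min): mice = 210/9.23 = 22.8, shrews = 303/8.26 = 36.7, voles = 105/1.67 = 62.9, small lizards = 178/9.27 = 19.2.
Ranked: voles > shrews > mice > small lizards.

voles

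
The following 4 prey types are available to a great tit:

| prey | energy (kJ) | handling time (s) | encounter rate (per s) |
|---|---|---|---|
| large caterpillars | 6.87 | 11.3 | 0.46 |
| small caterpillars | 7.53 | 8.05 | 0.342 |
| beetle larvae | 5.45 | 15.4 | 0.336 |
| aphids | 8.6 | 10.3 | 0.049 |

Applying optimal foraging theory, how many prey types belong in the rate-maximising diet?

2

Profitabilities (E/h, kJ/s): small caterpillars 0.935, aphids 0.835, large caterpillars 0.608, beetle larvae 0.354. Add prey in this order while the next type's profitability exceeds the intake rate on those already taken.
Rate on top 1: 0.6862. aphids: 0.835 > 0.6862 → include.
Rate on top 2: 0.7038. large caterpillars: 0.608 < 0.7038 → exclude; stop.
Optimal diet: small caterpillars, aphids — 2 of 4 types.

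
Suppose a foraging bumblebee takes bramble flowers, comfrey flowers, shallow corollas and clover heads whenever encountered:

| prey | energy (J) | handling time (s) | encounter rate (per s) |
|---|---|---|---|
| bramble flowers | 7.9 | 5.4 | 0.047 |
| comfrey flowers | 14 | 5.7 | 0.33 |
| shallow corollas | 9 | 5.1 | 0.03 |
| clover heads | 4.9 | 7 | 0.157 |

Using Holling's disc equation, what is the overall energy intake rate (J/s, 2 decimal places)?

1.37 J/s

R = Σλ_iE_i / (1 + Σλ_ih_i)
Numerator: 0.047×7.9 + 0.33×14 + 0.03×9 + 0.157×4.9 = 6.031
Denominator: 1 + 0.047×5.4 + 0.33×5.7 + 0.03×5.1 + 0.157×7 = 4.387
R = 6.031/4.387 = 1.375 J/s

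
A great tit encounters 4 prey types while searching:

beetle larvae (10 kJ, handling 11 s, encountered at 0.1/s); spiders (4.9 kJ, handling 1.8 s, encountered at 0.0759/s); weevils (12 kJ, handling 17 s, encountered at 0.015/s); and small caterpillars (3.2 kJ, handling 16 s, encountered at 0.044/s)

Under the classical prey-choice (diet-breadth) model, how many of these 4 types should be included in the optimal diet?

E/h in descending order: spiders 2.72, beetle larvae 0.909, weevils 0.706, small caterpillars 0.2 kJ/s. The optimal diet is the largest prefix of this list for which every included type satisfies E_i/h_i > R on the types above it.
Rate on top 1: 0.3272. beetle larvae: 0.909 > 0.3272 → include.
Rate on top 2: 0.6134. weevils: 0.706 > 0.6134 → include.
Rate on top 3: 0.6229. small caterpillars: 0.2 < 0.6229 → exclude; stop.
Optimal diet: spiders, beetle larvae, weevils — 3 of 4 types.

3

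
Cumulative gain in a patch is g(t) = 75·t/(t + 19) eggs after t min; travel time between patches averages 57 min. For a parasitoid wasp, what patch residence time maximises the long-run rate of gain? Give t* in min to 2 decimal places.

32.91 min

Maximise g(t)/(T+t): set derivative to zero → g'(t)(T+t) = g(t).
g'(t) = 75·19/(t + 19)². Setting 75·19/(t+19)² = 75t/[(t+19)(57+t)] gives 19(57+t) = t(t+19), so t² = 19×57 = 1083.
t* = √1083 = 32.91 min.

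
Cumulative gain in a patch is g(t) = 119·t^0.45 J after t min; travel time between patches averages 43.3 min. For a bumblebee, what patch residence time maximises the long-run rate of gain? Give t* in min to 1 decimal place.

Optimal t* satisfies g'(t*) = g(t*)/(T + t*).
g'(t) = 0.45·119·t^-0.55. Setting 0.45·119·t^-0.55 = 119·t^0.45/(43.3+t) gives 0.45(43.3+t) = t, so 0.55·t = 0.45×43.3.
t* = 0.45×43.3/0.55 = 35.43 min.

35.4 min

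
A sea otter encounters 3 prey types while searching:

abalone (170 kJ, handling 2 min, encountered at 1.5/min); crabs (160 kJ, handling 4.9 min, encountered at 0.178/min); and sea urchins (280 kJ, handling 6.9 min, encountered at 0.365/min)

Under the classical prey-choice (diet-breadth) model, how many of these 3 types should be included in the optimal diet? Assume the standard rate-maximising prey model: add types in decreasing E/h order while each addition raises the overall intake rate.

1

Rank by E/h (kJ/min): abalone 85, sea urchins 40.6, crabs 32.7. Include each in turn until the next type's E/h falls below the running intake rate.
Rate on top 1: 63.75. sea urchins: 40.6 < 63.75 → exclude; stop.
Optimal diet: abalone — 1 of 3 types.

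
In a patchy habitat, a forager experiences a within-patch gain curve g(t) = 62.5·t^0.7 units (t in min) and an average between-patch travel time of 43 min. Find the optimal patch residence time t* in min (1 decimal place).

Optimal t* satisfies g'(t*) = g(t*)/(T + t*).
g'(t) = 0.7·62.5·t^-0.3. Setting 0.7·62.5·t^-0.3 = 62.5·t^0.7/(43+t) gives 0.7(43+t) = t, so 0.30·t = 0.7×43.
t* = 0.7×43/0.30 = 100.3 min.

100.3 min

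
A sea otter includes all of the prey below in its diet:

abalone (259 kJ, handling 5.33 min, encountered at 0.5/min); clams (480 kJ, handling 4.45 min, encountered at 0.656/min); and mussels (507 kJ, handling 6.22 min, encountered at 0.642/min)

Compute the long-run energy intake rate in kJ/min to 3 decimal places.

72.785 kJ/min

R = (0.5×259 + 0.656×480 + 0.642×507) / (1 + 0.5×5.33 + 0.656×4.45 + 0.642×6.22) = 769.9/10.58 = 72.78 kJ/min.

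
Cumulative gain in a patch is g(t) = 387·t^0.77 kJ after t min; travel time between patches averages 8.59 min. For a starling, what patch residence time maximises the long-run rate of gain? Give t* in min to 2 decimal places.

28.76 min

Optimal t* satisfies g'(t*) = g(t*)/(T + t*).
g'(t) = 0.77·387·t^-0.23. Setting 0.77·387·t^-0.23 = 387·t^0.77/(8.59+t) gives 0.77(8.59+t) = t, so 0.23·t = 0.77×8.59.
t* = 0.77×8.59/0.23 = 28.76 min.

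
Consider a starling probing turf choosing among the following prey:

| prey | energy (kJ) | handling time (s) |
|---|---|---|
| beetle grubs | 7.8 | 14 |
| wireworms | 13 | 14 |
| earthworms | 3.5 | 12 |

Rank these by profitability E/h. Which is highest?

Profitability E/h (kJ/s): beetle grubs = 7.8/14 = 0.557, wireworms = 13/14 = 0.929, earthworms = 3.5/12 = 0.292.
Ranked: wireworms > beetle grubs > earthworms.

wireworms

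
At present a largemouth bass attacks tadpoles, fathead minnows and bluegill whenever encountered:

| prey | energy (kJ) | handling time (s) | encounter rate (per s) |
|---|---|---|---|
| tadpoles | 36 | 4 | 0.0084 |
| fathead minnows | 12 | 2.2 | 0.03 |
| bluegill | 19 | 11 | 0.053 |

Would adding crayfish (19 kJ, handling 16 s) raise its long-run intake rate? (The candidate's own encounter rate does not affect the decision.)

Yes

Intake rate on the current diet: R = (0.0084×36 + 0.03×12 + 0.053×19) / (1 + 0.0084×4 + 0.03×2.2 + 0.053×11) = 1.669/1.683 = 0.9922 kJ/s.
Profitability of crayfish: 19/16 = 1.188 kJ/s.
1.188 > 0.9922, so adding crayfish raises the average — include it.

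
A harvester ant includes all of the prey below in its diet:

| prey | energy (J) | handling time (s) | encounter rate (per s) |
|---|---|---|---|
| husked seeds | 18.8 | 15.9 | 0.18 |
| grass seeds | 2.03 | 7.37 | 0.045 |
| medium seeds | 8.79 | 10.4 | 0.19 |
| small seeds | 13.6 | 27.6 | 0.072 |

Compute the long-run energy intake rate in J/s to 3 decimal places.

0.751 J/s

R = Σλ_iE_i / (1 + Σλ_ih_i)
Numerator: 0.18×18.8 + 0.045×2.03 + 0.19×8.79 + 0.072×13.6 = 6.125
Denominator: 1 + 0.18×15.9 + 0.045×7.37 + 0.19×10.4 + 0.072×27.6 = 8.157
R = 6.125/8.157 = 0.7509 J/s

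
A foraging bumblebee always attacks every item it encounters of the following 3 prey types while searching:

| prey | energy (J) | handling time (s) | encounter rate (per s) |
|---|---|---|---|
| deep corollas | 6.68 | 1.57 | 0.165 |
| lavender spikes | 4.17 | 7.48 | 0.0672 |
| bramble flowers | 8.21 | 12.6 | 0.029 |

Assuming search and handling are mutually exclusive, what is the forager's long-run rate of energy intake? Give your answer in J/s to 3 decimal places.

R = Σλ_iE_i / (1 + Σλ_ih_i)
Numerator: 0.165×6.68 + 0.0672×4.17 + 0.029×8.21 = 1.621
Denominator: 1 + 0.165×1.57 + 0.0672×7.48 + 0.029×12.6 = 2.127
R = 1.621/2.127 = 0.7618 J/s

0.762 J/s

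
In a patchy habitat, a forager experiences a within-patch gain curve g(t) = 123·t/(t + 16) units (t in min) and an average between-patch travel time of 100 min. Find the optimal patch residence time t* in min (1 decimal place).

40.0 min

By the marginal value theorem, leave when the instantaneous gain rate g'(t) equals the habitat-wide average g(t)/(T + t).
g'(t) = 123·16/(t + 16)². Setting 123·16/(t+16)² = 123t/[(t+16)(100+t)] gives 16(100+t) = t(t+16), so t² = 16×100 = 1600.
t* = √1600 = 40 min.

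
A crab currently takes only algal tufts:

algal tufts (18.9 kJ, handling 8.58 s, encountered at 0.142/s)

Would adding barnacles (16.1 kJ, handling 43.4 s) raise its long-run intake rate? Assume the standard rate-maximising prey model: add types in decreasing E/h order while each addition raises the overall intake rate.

No

Current rate: (0.142×18.9)/(1 + 0.142×8.58) = 1.21 kJ/s.
barnacles: E/h = 16.1/43.4 = 0.371 kJ/s.
Since 0.371 < R, time spent handling barnacles is better spent searching.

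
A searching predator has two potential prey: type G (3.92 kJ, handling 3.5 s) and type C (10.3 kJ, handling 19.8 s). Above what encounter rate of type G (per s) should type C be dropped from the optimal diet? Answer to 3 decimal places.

Drop type C once their profitability E₂/h₂ falls below the rate achievable on type G alone: E₂/h₂ = λE₁/(1 + λh₁).
Solve for λ: λE₁h₂ = E₂(1 + λh₁) → λ(E₁h₂ − E₂h₁) = E₂ → λ = E₂/(E₁h₂ − E₂h₁).
λ = 10.3/(3.92×19.8 − 10.3×3.5) = 10.3/41.57 = 0.2478 per s.

0.248 per s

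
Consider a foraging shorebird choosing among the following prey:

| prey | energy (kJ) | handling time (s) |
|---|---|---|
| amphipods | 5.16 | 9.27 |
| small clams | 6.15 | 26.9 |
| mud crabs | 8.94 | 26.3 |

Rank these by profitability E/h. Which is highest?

amphipods

Profitability E/h (kJ/s): amphipods = 5.16/9.27 = 0.557, small clams = 6.15/26.9 = 0.229, mud crabs = 8.94/26.3 = 0.34.
Ranked: amphipods > mud crabs > small clams.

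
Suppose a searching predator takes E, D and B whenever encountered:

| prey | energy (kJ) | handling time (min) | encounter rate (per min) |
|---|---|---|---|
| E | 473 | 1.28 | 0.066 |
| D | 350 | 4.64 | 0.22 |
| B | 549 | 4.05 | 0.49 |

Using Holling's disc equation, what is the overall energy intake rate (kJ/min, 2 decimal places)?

92.24 kJ/min

R = Σλ_iE_i / (1 + Σλ_ih_i)
Numerator: 0.066×473 + 0.22×350 + 0.49×549 = 377.2
Denominator: 1 + 0.066×1.28 + 0.22×4.64 + 0.49×4.05 = 4.09
R = 377.2/4.09 = 92.24 kJ/min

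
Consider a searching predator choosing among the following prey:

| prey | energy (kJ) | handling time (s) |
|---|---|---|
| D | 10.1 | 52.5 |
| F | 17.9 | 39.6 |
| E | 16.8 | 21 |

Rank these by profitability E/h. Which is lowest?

D

Profitability E/h (kJ/s): D = 10.1/52.5 = 0.192, F = 17.9/39.6 = 0.452, E = 16.8/21 = 0.8.
Ranked: E > F > D.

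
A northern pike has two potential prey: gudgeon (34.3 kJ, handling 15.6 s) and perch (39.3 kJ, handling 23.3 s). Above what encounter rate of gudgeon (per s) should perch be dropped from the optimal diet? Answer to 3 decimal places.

At the threshold, the rate on gudgeon alone equals the profitability of perch: λ·34.3/(1 + λ·15.6) = 39.3/23.3 = 1.687.
Rearranging, λ(34.3 − 1.687×15.6) = 1.687, so λ = 1.687/7.988 = 0.2112 per s.

0.211 per s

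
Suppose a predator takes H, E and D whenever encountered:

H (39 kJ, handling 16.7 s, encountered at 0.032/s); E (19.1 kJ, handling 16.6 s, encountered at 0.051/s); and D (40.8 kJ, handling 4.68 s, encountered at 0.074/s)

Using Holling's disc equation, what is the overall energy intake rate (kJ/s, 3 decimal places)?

R = (0.032×39 + 0.051×19.1 + 0.074×40.8) / (1 + 0.032×16.7 + 0.051×16.6 + 0.074×4.68) = 5.241/2.727 = 1.922 kJ/s.

1.922 kJ/s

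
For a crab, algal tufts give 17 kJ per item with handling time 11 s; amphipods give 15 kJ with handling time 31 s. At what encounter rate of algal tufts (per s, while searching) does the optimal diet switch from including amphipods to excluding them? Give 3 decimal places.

The zero-one rule: include amphipods iff E₂/h₂ > λE₁/(1+λh₁). Equality gives the switch point.
λE₁h₂ = E₂ + λE₂h₁ ⇒ λ = E₂/(E₁h₂ − E₂h₁) = 15/(527 − 165) = 0.04144 per s.

0.041 per s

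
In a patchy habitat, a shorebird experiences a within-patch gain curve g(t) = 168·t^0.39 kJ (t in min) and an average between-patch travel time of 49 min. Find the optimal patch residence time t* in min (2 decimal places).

Optimal t* satisfies g'(t*) = g(t*)/(T + t*).
g'(t) = 0.39·168·t^-0.61. Setting 0.39·168·t^-0.61 = 168·t^0.39/(49+t) gives 0.39(49+t) = t, so 0.61·t = 0.39×49.
t* = 0.39×49/0.61 = 31.33 min.

31.33 min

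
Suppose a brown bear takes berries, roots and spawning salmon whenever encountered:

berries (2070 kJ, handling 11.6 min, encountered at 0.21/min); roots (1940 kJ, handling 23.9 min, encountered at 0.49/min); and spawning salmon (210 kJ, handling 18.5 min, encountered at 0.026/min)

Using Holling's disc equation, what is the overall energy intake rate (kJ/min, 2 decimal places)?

R = Σλ_iE_i / (1 + Σλ_ih_i)
Numerator: 0.21×2070 + 0.49×1940 + 0.026×210 = 1391
Denominator: 1 + 0.21×11.6 + 0.49×23.9 + 0.026×18.5 = 15.63
R = 1391/15.63 = 88.99 kJ/min

88.99 kJ/min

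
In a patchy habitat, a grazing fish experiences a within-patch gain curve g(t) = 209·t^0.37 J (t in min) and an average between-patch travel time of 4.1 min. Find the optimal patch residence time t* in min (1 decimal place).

Optimal t* satisfies g'(t*) = g(t*)/(T + t*).
g'(t) = 0.37·209·t^-0.63. Setting 0.37·209·t^-0.63 = 209·t^0.37/(4.1+t) gives 0.37(4.1+t) = t, so 0.63·t = 0.37×4.1.
t* = 0.37×4.1/0.63 = 2.408 min.

2.4 min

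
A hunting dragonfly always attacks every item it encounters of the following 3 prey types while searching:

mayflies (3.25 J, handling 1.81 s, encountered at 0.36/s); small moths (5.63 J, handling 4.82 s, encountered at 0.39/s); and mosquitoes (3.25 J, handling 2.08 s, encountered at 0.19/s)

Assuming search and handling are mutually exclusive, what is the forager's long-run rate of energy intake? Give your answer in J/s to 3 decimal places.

R = Σλ_iE_i / (1 + Σλ_ih_i)
Numerator: 0.36×3.25 + 0.39×5.63 + 0.19×3.25 = 3.983
Denominator: 1 + 0.36×1.81 + 0.39×4.82 + 0.19×2.08 = 3.927
R = 3.983/3.927 = 1.014 J/s

1.014 J/s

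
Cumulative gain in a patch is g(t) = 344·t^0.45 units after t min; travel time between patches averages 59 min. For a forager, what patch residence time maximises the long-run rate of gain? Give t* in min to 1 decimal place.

Optimal t* satisfies g'(t*) = g(t*)/(T + t*).
g'(t) = 0.45·344·t^-0.55. Setting 0.45·344·t^-0.55 = 344·t^0.45/(59+t) gives 0.45(59+t) = t, so 0.55·t = 0.45×59.
t* = 0.45×59/0.55 = 48.27 min.

48.3 min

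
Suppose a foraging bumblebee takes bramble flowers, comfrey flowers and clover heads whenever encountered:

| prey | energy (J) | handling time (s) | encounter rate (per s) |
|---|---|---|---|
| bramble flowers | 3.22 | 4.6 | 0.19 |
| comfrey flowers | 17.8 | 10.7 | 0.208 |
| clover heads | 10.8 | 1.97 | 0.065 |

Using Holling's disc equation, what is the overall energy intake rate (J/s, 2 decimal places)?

1.19 J/s

R = (0.19×3.22 + 0.208×17.8 + 0.065×10.8) / (1 + 0.19×4.6 + 0.208×10.7 + 0.065×1.97) = 5.016/4.228 = 1.187 J/s.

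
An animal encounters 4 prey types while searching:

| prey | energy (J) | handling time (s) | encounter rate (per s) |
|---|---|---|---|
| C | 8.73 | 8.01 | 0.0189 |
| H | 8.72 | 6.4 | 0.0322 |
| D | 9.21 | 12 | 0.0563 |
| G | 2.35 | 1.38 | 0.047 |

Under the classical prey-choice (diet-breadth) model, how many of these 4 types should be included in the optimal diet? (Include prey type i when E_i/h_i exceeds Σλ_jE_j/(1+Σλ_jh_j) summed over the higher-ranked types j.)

E/h in descending order: G 1.7, H 1.36, C 1.09, D 0.768 J/s. The optimal diet is the largest prefix of this list for which every included type satisfies E_i/h_i > R on the types above it.
Rate on top 1: 0.1037. H: 1.36 > 0.1037 → include.
Rate on top 2: 0.3078. C: 1.09 > 0.3078 → include.
Rate on top 3: 0.3911. D: 0.768 > 0.3911 → include.
Optimal diet: G, H, C, D — 4 of 4 types.

4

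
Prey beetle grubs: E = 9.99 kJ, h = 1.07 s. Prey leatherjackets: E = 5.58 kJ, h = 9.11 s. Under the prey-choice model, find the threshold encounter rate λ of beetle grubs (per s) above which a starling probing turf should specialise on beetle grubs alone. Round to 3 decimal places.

At the threshold, the rate on beetle grubs alone equals the profitability of leatherjackets: λ·9.99/(1 + λ·1.07) = 5.58/9.11 = 0.6125.
Rearranging, λ(9.99 − 0.6125×1.07) = 0.6125, so λ = 0.6125/9.335 = 0.06562 per s.

0.066 per s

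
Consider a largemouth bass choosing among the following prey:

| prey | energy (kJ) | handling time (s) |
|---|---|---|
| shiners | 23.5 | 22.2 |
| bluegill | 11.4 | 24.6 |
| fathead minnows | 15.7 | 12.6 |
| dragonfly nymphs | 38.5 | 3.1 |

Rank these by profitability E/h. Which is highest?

dragonfly nymphs

Profitability E/h (kJ/s): shiners = 23.5/22.2 = 1.06, bluegill = 11.4/24.6 = 0.463, fathead minnows = 15.7/12.6 = 1.25, dragonfly nymphs = 38.5/3.1 = 12.4.
Ranked: dragonfly nymphs > fathead minnows > shiners > bluegill.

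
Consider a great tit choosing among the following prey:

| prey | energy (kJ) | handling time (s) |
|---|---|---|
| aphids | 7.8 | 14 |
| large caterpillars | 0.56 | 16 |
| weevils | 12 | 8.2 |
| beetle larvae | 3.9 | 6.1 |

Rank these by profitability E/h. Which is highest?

In descending order of E/h:
weevils: 12/8.2 = 1.46 kJ/s
beetle larvae: 3.9/6.1 = 0.639 kJ/s
aphids: 7.8/14 = 0.557 kJ/s
large caterpillars: 0.56/16 = 0.035 kJ/s

weevils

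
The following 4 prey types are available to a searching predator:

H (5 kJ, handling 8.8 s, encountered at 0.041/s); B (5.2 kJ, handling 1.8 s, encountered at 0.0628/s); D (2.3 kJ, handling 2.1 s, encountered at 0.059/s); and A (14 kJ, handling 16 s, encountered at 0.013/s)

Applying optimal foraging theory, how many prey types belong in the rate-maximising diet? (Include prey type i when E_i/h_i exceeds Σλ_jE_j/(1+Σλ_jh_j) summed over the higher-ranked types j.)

4

E/h in descending order: B 2.89, D 1.1, A 0.875, H 0.568 kJ/s. The optimal diet is the largest prefix of this list for which every included type satisfies E_i/h_i > R on the types above it.
Rate on top 1: 0.2934. D: 1.1 > 0.2934 → include.
Rate on top 2: 0.3737. A: 0.875 > 0.3737 → include.
Rate on top 3: 0.4459. H: 0.568 > 0.4459 → include.
Optimal diet: B, D, A, H — 4 of 4 types.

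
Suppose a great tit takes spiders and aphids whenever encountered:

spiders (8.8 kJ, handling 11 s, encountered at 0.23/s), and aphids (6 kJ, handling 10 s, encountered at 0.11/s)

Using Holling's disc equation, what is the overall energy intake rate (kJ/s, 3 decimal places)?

R = Σλ_iE_i / (1 + Σλ_ih_i)
Numerator: 0.23×8.8 + 0.11×6 = 2.684
Denominator: 1 + 0.23×11 + 0.11×10 = 4.63
R = 2.684/4.63 = 0.5797 kJ/s

0.580 kJ/s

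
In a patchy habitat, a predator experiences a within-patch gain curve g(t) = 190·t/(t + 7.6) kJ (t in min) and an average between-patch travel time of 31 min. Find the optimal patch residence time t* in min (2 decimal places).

By the marginal value theorem, leave when the instantaneous gain rate g'(t) equals the habitat-wide average g(t)/(T + t).
g'(t) = 190·7.6/(t + 7.6)². Setting 190·7.6/(t+7.6)² = 190t/[(t+7.6)(31+t)] gives 7.6(31+t) = t(t+7.6), so t² = 7.6×31 = 235.6.
t* = √235.6 = 15.35 min.

15.35 min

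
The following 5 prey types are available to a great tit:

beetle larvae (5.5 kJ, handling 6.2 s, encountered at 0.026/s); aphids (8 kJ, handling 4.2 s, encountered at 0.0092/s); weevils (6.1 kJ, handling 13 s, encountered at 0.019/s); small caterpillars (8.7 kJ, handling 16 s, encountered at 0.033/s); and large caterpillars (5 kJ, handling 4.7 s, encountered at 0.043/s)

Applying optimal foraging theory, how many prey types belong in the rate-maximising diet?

Rank by E/h (kJ/s): aphids 1.9, large caterpillars 1.06, beetle larvae 0.887, small caterpillars 0.544, weevils 0.469. Include each in turn until the next type's E/h falls below the running intake rate.
Rate on top 1: 0.07086. large caterpillars: 1.06 > 0.07086 → include.
Rate on top 2: 0.2326. beetle larvae: 0.887 > 0.2326 → include.
Rate on top 3: 0.3079. small caterpillars: 0.544 > 0.3079 → include.
Rate on top 4: 0.3724. weevils: 0.469 > 0.3724 → include.
Optimal diet: aphids, large caterpillars, beetle larvae, small caterpillars, weevils — 5 of 5 types.

5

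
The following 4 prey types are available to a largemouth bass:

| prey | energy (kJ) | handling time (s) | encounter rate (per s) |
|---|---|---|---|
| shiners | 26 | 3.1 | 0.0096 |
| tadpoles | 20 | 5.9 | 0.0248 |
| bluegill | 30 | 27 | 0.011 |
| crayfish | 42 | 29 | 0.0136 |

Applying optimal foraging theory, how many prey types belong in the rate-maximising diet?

4

Rank by E/h (kJ/s): shiners 8.39, tadpoles 3.39, crayfish 1.45, bluegill 1.11. Include each in turn until the next type's E/h falls below the running intake rate.
Rate on top 1: 0.2424. tadpoles: 3.39 > 0.2424 → include.
Rate on top 2: 0.634. crayfish: 1.45 > 0.634 → include.
Rate on top 3: 0.8385. bluegill: 1.11 > 0.8385 → include.
Optimal diet: shiners, tadpoles, crayfish, bluegill — 4 of 4 types.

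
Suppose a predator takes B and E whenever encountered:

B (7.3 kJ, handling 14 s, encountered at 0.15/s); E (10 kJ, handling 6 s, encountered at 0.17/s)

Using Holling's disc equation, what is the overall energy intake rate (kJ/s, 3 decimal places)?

0.678 kJ/s

R = Σλ_iE_i / (1 + Σλ_ih_i)
Numerator: 0.15×7.3 + 0.17×10 = 2.795
Denominator: 1 + 0.15×14 + 0.17×6 = 4.12
R = 2.795/4.12 = 0.6784 kJ/s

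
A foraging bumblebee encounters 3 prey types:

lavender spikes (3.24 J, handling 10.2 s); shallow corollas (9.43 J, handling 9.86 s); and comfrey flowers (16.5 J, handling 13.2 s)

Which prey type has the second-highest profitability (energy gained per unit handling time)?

shallow corollas

Profitability E/h (J/s): lavender spikes = 3.24/10.2 = 0.318, shallow corollas = 9.43/9.86 = 0.956, comfrey flowers = 16.5/13.2 = 1.25.
Ranked: comfrey flowers > shallow corollas > lavender spikes.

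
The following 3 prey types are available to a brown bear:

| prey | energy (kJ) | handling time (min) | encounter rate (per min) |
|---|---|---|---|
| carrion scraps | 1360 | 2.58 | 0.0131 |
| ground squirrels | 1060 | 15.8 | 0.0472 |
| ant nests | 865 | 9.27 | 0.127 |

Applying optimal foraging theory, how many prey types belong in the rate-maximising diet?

3

Profitabilities (E/h, kJ/min): carrion scraps 527, ant nests 93.3, ground squirrels 67.1. Add prey in this order while the next type's profitability exceeds the intake rate on those already taken.
Rate on top 1: 17.23. ant nests: 93.3 > 17.23 → include.
Rate on top 2: 57.74. ground squirrels: 67.1 > 57.74 → include.
Optimal diet: carrion scraps, ant nests, ground squirrels — 3 of 3 types.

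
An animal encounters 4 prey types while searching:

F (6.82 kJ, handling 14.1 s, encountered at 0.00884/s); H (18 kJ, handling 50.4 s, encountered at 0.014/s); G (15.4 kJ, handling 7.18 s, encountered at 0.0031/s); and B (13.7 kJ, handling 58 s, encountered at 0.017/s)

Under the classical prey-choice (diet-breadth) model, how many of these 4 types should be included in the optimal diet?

E/h in descending order: G 2.14, F 0.484, H 0.357, B 0.236 kJ/s. The optimal diet is the largest prefix of this list for which every included type satisfies E_i/h_i > R on the types above it.
Rate on top 1: 0.0467. F: 0.484 > 0.0467 → include.
Rate on top 2: 0.09419. H: 0.357 > 0.09419 → include.
Rate on top 3: 0.1943. B: 0.236 > 0.1943 → include.
Optimal diet: G, F, H, B — 4 of 4 types.

4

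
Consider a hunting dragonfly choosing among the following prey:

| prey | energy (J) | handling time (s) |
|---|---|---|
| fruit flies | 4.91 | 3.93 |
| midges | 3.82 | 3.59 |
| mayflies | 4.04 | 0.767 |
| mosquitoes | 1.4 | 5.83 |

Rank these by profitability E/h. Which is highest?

Profitability E/h (J/s): fruit flies = 4.91/3.93 = 1.25, midges = 3.82/3.59 = 1.06, mayflies = 4.04/0.767 = 5.27, mosquitoes = 1.4/5.83 = 0.24.
Ranked: mayflies > fruit flies > midges > mosquitoes.

mayflies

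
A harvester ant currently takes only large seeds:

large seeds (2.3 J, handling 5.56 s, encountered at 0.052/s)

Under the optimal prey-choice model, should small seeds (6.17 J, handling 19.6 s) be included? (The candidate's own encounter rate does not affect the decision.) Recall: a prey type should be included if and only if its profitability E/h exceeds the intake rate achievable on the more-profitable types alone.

On large seeds alone, R = ΣλE/(1+Σλh) = 0.1196/1.289 = 0.09278 J/s.
Profitability of small seeds: 6.17/19.6 = 0.3148 J/s.
Since 0.3148 > R, including small seeds increases the long-run rate.

Yes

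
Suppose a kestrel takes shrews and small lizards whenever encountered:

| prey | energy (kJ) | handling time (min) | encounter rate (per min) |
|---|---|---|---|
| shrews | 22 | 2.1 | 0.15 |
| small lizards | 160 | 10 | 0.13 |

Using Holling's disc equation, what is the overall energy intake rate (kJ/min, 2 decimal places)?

Energy encountered per unit search time: 0.15×22 + 0.13×160 = 24.1 kJ/min.
Handling time per unit search time: 0.15×2.1 + 0.13×10 = 1.615.
Rate = 24.1/(1 + 1.615) = 9.216 kJ/min.

9.22 kJ/min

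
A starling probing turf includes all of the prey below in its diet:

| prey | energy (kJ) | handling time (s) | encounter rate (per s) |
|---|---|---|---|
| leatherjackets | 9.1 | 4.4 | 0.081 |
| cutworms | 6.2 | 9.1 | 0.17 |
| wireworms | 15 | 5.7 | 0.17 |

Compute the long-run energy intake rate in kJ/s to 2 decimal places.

Energy encountered per unit search time: 0.081×9.1 + 0.17×6.2 + 0.17×15 = 4.341 kJ/s.
Handling time per unit search time: 0.081×4.4 + 0.17×9.1 + 0.17×5.7 = 2.872.
Rate = 4.341/(1 + 2.872) = 1.121 kJ/s.

1.12 kJ/s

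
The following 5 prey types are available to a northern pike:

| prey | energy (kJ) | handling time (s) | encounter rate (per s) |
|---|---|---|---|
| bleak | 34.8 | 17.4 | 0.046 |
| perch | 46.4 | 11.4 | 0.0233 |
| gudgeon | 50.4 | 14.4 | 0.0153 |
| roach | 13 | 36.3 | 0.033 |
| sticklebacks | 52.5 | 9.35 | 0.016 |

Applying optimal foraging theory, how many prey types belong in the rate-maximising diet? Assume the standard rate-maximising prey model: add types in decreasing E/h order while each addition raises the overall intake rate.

Profitabilities (E/h, kJ/s): sticklebacks 5.61, perch 4.07, gudgeon 3.5, bleak 2, roach 0.358. Add prey in this order while the next type's profitability exceeds the intake rate on those already taken.
Rate on top 1: 0.7307. perch: 4.07 > 0.7307 → include.
Rate on top 2: 1.357. gudgeon: 3.5 > 1.357 → include.
Rate on top 3: 1.646. bleak: 2 > 1.646 → include.
Rate on top 4: 1.762. roach: 0.358 < 1.762 → exclude; stop.
Optimal diet: sticklebacks, perch, gudgeon, bleak — 4 of 5 types.

4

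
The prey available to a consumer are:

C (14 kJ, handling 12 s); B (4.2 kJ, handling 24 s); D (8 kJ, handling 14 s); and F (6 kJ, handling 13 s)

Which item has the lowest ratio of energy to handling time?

B

In descending order of E/h:
C: 14/12 = 1.17 kJ/s
D: 8/14 = 0.571 kJ/s
F: 6/13 = 0.462 kJ/s
B: 4.2/24 = 0.175 kJ/s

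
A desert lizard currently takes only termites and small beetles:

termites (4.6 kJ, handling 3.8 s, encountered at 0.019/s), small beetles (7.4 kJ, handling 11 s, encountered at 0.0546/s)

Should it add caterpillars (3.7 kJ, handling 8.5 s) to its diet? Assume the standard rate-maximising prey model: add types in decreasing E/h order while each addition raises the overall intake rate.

Yes

Intake rate on the current diet: R = (0.019×4.6 + 0.0546×7.4) / (1 + 0.019×3.8 + 0.0546×11) = 0.4914/1.673 = 0.2938 kJ/s.
caterpillars: E/h = 3.7/8.5 = 0.4353 kJ/s.
Since 0.4353 > R, including caterpillars increases the long-run rate.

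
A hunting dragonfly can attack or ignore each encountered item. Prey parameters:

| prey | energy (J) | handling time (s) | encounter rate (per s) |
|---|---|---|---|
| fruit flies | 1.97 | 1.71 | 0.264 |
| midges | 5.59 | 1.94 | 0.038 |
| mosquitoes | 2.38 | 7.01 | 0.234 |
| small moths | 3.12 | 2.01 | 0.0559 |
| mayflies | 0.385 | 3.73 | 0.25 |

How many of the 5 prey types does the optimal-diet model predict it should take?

3

Rank by E/h (J/s): midges 2.88, small moths 1.55, fruit flies 1.15, mosquitoes 0.34, mayflies 0.103. Include each in turn until the next type's E/h falls below the running intake rate.
Rate on top 1: 0.1978. small moths: 1.55 > 0.1978 → include.
Rate on top 2: 0.3261. fruit flies: 1.15 > 0.3261 → include.
Rate on top 3: 0.5538. mosquitoes: 0.34 < 0.5538 → exclude; stop.
Optimal diet: midges, small moths, fruit flies — 3 of 5 types.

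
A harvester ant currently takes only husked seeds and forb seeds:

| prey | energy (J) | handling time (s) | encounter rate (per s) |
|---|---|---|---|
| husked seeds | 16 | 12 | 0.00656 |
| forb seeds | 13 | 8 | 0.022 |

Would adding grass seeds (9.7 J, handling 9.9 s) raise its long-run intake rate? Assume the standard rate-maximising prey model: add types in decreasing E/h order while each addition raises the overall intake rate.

Yes

Current rate: (0.00656×16 + 0.022×13)/(1 + 0.00656×12 + 0.022×8) = 0.3116 J/s.
grass seeds: E/h = 9.7/9.9 = 0.9798 J/s.
0.9798 > 0.3116, so adding grass seeds raises the average — include it.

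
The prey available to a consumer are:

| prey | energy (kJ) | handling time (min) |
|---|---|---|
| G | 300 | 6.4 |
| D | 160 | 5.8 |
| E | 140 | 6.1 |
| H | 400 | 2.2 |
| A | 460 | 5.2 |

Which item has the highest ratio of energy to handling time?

In descending order of E/h:
H: 400/2.2 = 182 kJ/min
A: 460/5.2 = 88.5 kJ/min
G: 300/6.4 = 46.9 kJ/min
D: 160/5.8 = 27.6 kJ/min
E: 140/6.1 = 23 kJ/min

H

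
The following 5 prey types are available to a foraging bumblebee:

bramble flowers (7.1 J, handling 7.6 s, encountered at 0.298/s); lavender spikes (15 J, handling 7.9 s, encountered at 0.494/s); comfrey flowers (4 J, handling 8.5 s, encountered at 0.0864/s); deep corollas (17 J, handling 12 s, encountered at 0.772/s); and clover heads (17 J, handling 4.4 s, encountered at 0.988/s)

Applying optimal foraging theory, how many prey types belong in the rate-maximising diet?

Profitabilities (E/h, J/s): clover heads 3.86, lavender spikes 1.9, deep corollas 1.42, bramble flowers 0.934, comfrey flowers 0.471. Add prey in this order while the next type's profitability exceeds the intake rate on those already taken.
Rate on top 1: 3.141. lavender spikes: 1.9 < 3.141 → exclude; stop.
Optimal diet: clover heads — 1 of 5 types.

1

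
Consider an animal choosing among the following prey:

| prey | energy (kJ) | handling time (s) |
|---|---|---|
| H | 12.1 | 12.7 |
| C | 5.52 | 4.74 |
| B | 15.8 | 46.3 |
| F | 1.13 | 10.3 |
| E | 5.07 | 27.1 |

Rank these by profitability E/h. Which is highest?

Profitability E/h (kJ/s): H = 12.1/12.7 = 0.953, C = 5.52/4.74 = 1.16, B = 15.8/46.3 = 0.341, F = 1.13/10.3 = 0.11, E = 5.07/27.1 = 0.187.
Ranked: C > H > B > E > F.

C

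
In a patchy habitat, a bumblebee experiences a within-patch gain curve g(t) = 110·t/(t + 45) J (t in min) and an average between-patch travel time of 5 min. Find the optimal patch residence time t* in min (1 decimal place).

Maximise g(t)/(T+t): set derivative to zero → g'(t)(T+t) = g(t).
g'(t) = 110·45/(t + 45)². Setting 110·45/(t+45)² = 110t/[(t+45)(5+t)] gives 45(5+t) = t(t+45), so t² = 45×5 = 225.
t* = √225 = 15 min.

15.0 min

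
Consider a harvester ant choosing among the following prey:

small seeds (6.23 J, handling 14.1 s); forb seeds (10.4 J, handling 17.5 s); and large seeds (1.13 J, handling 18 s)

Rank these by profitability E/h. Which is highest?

Profitability E/h (J/s): small seeds = 6.23/14.1 = 0.442, forb seeds = 10.4/17.5 = 0.594, large seeds = 1.13/18 = 0.0628.
Ranked: forb seeds > small seeds > large seeds.

forb seeds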